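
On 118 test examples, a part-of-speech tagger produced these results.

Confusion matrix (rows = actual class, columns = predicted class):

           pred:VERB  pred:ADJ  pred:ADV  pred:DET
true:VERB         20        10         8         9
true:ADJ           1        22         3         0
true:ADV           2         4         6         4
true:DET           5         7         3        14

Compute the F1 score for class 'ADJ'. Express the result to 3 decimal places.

One-vs-rest for 'ADJ': TP = diagonal; FP = other classes predicted 'ADJ'; FN = 'ADJ' predicted as other.
F1 score = 2·TP/(2·TP+FP+FN).
ADJ: TP=22, FP=10+4+7=21, FN=1+3+0=4 → 44/69 = 0.6377

0.638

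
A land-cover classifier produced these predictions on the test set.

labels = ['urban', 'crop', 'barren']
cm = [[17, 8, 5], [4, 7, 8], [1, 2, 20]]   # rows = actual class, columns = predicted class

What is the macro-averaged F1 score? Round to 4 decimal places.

0.5857

Per-class F1 score (2·TP/(2·TP+FP+FN)):
  urban: TP=17, FP=4+1=5, FN=8+5=13 → 34/52 = 0.65385
  crop: TP=7, FP=8+2=10, FN=4+8=12 → 14/36 = 0.38889
  barren: TP=20, FP=5+8=13, FN=1+2=3 → 40/56 = 0.71429
Macro-F1 score = mean = (0.65385 + 0.38889 + 0.71429) / 3 = 0.5857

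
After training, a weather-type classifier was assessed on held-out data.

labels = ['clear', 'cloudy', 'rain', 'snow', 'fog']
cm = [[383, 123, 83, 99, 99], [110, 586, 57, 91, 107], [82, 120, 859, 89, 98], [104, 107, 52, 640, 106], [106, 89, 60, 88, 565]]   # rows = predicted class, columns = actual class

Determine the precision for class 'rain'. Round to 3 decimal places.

precision = TP/(TP+FP).
rain: TP=859, FP=82+120+89+98=389 → 859/1248 = 0.6883

0.688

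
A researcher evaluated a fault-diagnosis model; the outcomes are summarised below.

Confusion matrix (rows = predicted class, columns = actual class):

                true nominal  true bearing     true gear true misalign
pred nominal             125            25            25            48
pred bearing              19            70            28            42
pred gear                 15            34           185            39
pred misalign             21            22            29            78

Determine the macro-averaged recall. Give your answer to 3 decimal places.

Per-class recall (TP/(TP+FN)):
  nominal: TP=125, FN=19+15+21=55 → 125/180 = 0.6944
  bearing: TP=70, FN=25+34+22=81 → 70/151 = 0.4636
  gear: TP=185, FN=25+28+29=82 → 185/267 = 0.6929
  misalign: TP=78, FN=48+42+39=129 → 78/207 = 0.3768
Macro-recall = mean = (0.6944 + 0.4636 + 0.6929 + 0.3768) / 4 = 0.557

0.557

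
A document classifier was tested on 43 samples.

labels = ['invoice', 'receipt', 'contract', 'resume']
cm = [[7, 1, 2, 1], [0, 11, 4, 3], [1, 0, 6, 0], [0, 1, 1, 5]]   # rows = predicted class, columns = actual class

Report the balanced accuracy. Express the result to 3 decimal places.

0.685

Balanced accuracy = mean of per-class recall.
  invoice: recall = 7/8 = 0.8750
  receipt: recall = 11/13 = 0.8462
  contract: recall = 6/13 = 0.4615
  resume: recall = 5/9 = 0.5556
Mean = (0.8750 + 0.8462 + 0.4615 + 0.5556) / 4 = 0.685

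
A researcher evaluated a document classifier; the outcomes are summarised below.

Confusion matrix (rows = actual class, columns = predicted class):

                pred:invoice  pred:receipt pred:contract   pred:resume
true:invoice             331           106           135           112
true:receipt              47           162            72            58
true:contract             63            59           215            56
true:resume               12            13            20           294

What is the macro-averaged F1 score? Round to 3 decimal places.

0.565

Per-class F1 score (2·TP/(2·TP+FP+FN)):
  invoice: TP=331, FP=47+63+12=122, FN=106+135+112=353 → 662/1137 = 0.5822
  receipt: TP=162, FP=106+59+13=178, FN=47+72+58=177 → 324/679 = 0.4772
  contract: TP=215, FP=135+72+20=227, FN=63+59+56=178 → 430/835 = 0.5150
  resume: TP=294, FP=112+58+56=226, FN=12+13+20=45 → 588/859 = 0.6845
Macro-F1 score = mean = (0.5822 + 0.4772 + 0.5150 + 0.6845) / 4 = 0.565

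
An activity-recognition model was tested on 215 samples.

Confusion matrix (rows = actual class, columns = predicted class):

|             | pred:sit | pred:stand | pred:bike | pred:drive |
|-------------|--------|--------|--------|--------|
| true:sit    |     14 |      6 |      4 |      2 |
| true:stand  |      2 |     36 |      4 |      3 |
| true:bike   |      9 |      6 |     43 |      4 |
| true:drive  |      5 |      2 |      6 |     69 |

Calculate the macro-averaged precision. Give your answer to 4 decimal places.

Per-class precision (TP/(TP+FP)):
  sit: TP=14, FP=2+9+5=16 → 14/30 = 0.46667
  stand: TP=36, FP=6+6+2=14 → 36/50 = 0.72000
  bike: TP=43, FP=4+4+6=14 → 43/57 = 0.75439
  drive: TP=69, FP=2+3+4=9 → 69/78 = 0.88462
Macro-precision = mean = (0.46667 + 0.72000 + 0.75439 + 0.88462) / 4 = 0.7064

0.7064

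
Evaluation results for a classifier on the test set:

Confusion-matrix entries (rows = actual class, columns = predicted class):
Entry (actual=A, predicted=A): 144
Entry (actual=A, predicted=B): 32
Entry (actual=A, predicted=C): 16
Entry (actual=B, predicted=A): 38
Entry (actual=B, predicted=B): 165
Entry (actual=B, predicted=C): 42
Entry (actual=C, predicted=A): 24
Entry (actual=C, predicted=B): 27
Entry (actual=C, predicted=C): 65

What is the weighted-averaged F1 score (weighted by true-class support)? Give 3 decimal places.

0.677

Per-class F1 score (2·TP/(2·TP+FP+FN)):
  A: TP=144, FP=38+24=62, FN=32+16=48 → 288/398 = 0.7236
  B: TP=165, FP=32+27=59, FN=38+42=80 → 330/469 = 0.7036
  C: TP=65, FP=16+42=58, FN=24+27=51 → 130/239 = 0.5439
Weighted-F1 score = Σ (supportᵢ/N)·F1 scoreᵢ with N=553: (192/553)·0.7236 + (245/553)·0.7036 + (116/553)·0.5439 = 0.677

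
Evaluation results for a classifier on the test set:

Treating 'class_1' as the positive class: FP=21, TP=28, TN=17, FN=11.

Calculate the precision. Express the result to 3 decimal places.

Precision = TP/(TP+FP) = 28/(28+21) = 28/49 = 0.571

0.571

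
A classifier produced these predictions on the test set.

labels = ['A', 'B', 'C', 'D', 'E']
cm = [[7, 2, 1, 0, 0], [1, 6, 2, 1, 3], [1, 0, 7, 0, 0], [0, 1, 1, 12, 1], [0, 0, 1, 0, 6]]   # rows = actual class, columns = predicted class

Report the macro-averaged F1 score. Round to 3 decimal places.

Per-class F1 score (2·TP/(2·TP+FP+FN)):
  A: TP=7, FP=1+1+0+0=2, FN=2+1+0+0=3 → 14/19 = 0.7368
  B: TP=6, FP=2+0+1+0=3, FN=1+2+1+3=7 → 12/22 = 0.5455
  C: TP=7, FP=1+2+1+1=5, FN=1+0+0+0=1 → 14/20 = 0.7000
  D: TP=12, FP=0+1+0+0=1, FN=0+1+1+1=3 → 24/28 = 0.8571
  E: TP=6, FP=0+3+0+1=4, FN=0+0+1+0=1 → 12/17 = 0.7059
Macro-F1 score = mean = (0.7368 + 0.5455 + 0.7000 + 0.8571 + 0.7059) / 5 = 0.709

0.709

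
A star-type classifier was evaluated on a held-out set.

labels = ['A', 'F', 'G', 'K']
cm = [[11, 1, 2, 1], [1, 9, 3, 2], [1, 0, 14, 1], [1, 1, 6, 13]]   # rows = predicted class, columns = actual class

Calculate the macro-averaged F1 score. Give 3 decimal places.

Per-class F1 score (2·TP/(2·TP+FP+FN)):
  A: TP=11, FP=1+2+1=4, FN=1+1+1=3 → 22/29 = 0.7586
  F: TP=9, FP=1+3+2=6, FN=1+0+1=2 → 18/26 = 0.6923
  G: TP=14, FP=1+0+1=2, FN=2+3+6=11 → 28/41 = 0.6829
  K: TP=13, FP=1+1+6=8, FN=1+2+1=4 → 26/38 = 0.6842
Macro-F1 score = mean = (0.7586 + 0.6923 + 0.6829 + 0.6842) / 4 = 0.705

0.705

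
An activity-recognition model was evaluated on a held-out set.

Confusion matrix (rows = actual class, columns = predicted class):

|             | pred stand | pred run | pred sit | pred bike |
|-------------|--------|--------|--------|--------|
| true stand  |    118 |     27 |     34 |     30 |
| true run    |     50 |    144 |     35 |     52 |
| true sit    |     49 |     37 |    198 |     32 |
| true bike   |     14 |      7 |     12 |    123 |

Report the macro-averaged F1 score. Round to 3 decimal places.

0.602

Per-class F1 score (2·TP/(2·TP+FP+FN)):
  stand: TP=118, FP=50+49+14=113, FN=27+34+30=91 → 236/440 = 0.5364
  run: TP=144, FP=27+37+7=71, FN=50+35+52=137 → 288/496 = 0.5806
  sit: TP=198, FP=34+35+12=81, FN=49+37+32=118 → 396/595 = 0.6655
  bike: TP=123, FP=30+52+32=114, FN=14+7+12=33 → 246/393 = 0.6260
Macro-F1 score = mean = (0.5364 + 0.5806 + 0.6655 + 0.6260) / 4 = 0.602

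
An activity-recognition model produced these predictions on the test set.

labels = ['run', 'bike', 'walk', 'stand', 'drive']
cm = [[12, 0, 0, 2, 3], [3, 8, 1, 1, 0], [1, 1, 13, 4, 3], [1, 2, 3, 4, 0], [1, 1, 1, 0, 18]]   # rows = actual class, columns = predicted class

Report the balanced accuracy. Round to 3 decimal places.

Balanced accuracy = mean of per-class recall.
  run: recall = 12/17 = 0.7059
  bike: recall = 8/13 = 0.6154
  walk: recall = 13/22 = 0.5909
  stand: recall = 4/10 = 0.4000
  drive: recall = 18/21 = 0.8571
Mean = (0.7059 + 0.6154 + 0.5909 + 0.4000 + 0.8571) / 5 = 0.634

0.634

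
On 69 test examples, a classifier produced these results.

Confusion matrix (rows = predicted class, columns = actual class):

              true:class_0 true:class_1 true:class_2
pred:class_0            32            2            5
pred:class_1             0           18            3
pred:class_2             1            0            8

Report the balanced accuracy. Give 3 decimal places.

0.790

Balanced accuracy = mean of per-class recall.
  class_0: recall = 32/33 = 0.9697
  class_1: recall = 18/20 = 0.9000
  class_2: recall = 8/16 = 0.5000
Mean = (0.9697 + 0.9000 + 0.5000) / 3 = 0.790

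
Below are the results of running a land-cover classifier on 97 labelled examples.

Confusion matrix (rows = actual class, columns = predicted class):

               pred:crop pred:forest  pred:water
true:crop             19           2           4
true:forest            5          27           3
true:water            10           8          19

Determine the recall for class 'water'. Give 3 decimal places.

Take TP from the diagonal, FP from the rest of the 'water' prediction marginal, FN from the rest of the 'water' actual marginal.
recall = TP/(TP+FN).
water: TP=19, FN=10+8=18 → 19/37 = 0.5135

0.514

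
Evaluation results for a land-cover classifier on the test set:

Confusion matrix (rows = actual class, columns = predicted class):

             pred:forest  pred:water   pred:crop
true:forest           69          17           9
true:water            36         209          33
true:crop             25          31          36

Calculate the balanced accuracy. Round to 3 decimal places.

Balanced accuracy = mean of per-class recall.
  forest: recall = 69/95 = 0.7263
  water: recall = 209/278 = 0.7518
  crop: recall = 36/92 = 0.3913
Mean = (0.7263 + 0.7518 + 0.3913) / 3 = 0.623

0.623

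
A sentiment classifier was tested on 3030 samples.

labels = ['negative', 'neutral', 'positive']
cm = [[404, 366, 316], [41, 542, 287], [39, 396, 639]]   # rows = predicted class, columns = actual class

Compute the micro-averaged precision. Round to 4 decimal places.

Micro-averaging pools counts across classes: ΣTP=1585, ΣFP=1445, ΣFN=1445.
Micro-precision = TP/(TP+FP) on pooled counts = 0.5231 (equals overall accuracy in single-label multiclass).

0.5231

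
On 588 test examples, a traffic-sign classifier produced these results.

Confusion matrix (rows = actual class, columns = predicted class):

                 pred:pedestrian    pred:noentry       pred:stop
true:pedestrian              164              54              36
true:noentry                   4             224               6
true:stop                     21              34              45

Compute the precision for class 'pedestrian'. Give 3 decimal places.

0.868

precision = TP/(TP+FP).
pedestrian: TP=164, FP=4+21=25 → 164/189 = 0.8677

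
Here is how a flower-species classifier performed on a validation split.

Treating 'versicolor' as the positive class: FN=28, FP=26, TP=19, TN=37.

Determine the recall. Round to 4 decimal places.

0.4043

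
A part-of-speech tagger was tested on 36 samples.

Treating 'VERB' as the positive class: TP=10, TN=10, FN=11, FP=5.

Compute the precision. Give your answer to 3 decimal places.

Precision = TP/(TP+FP) = 10/(10+5) = 10/15 = 0.667

0.667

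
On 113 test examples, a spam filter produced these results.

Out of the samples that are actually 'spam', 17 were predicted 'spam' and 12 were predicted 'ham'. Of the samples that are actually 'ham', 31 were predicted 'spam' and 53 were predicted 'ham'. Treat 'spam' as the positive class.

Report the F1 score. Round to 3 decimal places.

0.442

Precision = TP/(TP+FP) = 17/48 = 0.3542
Recall = TP/(TP+FN) = 17/29 = 0.5862
F1 = 2·TP/(2·TP+FP+FN) = 34/77 = 0.442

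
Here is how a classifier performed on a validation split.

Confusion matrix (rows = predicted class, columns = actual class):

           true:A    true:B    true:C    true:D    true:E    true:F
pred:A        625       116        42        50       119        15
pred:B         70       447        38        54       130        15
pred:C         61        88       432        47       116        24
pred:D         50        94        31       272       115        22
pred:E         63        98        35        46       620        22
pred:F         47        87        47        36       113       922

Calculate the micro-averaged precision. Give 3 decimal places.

0.637

Micro-averaging pools counts across classes: ΣTP=3318, ΣFP=1891, ΣFN=1891.
Micro-precision = TP/(TP+FP) on pooled counts = 0.637 (equals overall accuracy in single-label multiclass).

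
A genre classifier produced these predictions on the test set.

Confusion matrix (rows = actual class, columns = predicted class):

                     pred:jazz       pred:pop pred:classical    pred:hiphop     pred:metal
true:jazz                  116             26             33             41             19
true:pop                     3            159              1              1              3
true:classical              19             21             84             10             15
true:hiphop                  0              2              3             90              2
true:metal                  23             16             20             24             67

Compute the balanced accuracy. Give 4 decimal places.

0.6768

Balanced accuracy = mean of per-class recall.
  jazz: recall = 116/235 = 0.49362
  pop: recall = 159/167 = 0.95210
  classical: recall = 84/149 = 0.56376
  hiphop: recall = 90/97 = 0.92784
  metal: recall = 67/150 = 0.44667
Mean = (0.49362 + 0.95210 + 0.56376 + 0.92784 + 0.44667) / 5 = 0.6768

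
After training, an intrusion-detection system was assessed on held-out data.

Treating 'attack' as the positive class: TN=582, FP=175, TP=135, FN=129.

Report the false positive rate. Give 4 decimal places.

0.2312

FPR = FP/(FP+TN) = 175/(175+582) = 0.2312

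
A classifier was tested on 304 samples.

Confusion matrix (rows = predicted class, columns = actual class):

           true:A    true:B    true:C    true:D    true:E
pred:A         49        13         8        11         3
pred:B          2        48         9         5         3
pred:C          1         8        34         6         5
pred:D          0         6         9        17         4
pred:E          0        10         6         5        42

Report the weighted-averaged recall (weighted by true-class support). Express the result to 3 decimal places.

Per-class recall (TP/(TP+FN)):
  A: TP=49, FN=2+1+0+0=3 → 49/52 = 0.9423
  B: TP=48, FN=13+8+6+10=37 → 48/85 = 0.5647
  C: TP=34, FN=8+9+9+6=32 → 34/66 = 0.5152
  D: TP=17, FN=11+5+6+5=27 → 17/44 = 0.3864
  E: TP=42, FN=3+3+5+4=15 → 42/57 = 0.7368
Weighted-recall = Σ (supportᵢ/N)·recallᵢ with N=304: (52/304)·0.9423 + (85/304)·0.5647 + (66/304)·0.5152 + (44/304)·0.3864 + (57/304)·0.7368 = 0.625

0.625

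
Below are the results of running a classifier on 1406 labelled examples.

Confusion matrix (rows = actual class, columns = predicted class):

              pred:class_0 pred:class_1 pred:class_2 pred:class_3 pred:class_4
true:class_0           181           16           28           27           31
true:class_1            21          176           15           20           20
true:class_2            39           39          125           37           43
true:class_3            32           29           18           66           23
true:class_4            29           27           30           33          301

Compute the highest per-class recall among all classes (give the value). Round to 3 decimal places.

0.717

Per-class recall (TP/(TP+FN)):
  class_0: TP=181, FN=16+28+27+31=102 → 181/283 = 0.6396
  class_1: TP=176, FN=21+15+20+20=76 → 176/252 = 0.6984
  class_2: TP=125, FN=39+39+37+43=158 → 125/283 = 0.4417
  class_3: TP=66, FN=32+29+18+23=102 → 66/168 = 0.3929
  class_4: TP=301, FN=29+27+30+33=119 → 301/420 = 0.7167
Highest is class 'class_4' with recall = 0.717.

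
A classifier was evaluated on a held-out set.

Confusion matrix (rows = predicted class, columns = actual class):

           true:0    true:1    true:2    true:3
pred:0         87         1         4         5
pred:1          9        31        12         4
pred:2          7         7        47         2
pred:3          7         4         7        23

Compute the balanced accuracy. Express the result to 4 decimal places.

Balanced accuracy = mean of per-class recall.
  0: recall = 87/110 = 0.79091
  1: recall = 31/43 = 0.72093
  2: recall = 47/70 = 0.67143
  3: recall = 23/34 = 0.67647
Mean = (0.79091 + 0.72093 + 0.67143 + 0.67647) / 4 = 0.7149

0.7149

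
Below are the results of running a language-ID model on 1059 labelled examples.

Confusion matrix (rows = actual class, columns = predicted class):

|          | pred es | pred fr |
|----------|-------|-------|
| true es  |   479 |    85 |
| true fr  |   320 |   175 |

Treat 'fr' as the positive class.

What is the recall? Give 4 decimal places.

Recall = TP/(TP+FN) = 175/(175+320) = 175/495 = 0.3535

0.3535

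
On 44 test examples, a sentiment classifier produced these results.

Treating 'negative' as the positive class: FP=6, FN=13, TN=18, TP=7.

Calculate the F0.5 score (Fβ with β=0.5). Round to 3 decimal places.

Fβ = (1+β²)·TP / ((1+β²)·TP + β²·FN + FP), with β²=1/4
= 1.25·7 / (1.25·7 + 0.25·13 + 6) = 0.486

0.486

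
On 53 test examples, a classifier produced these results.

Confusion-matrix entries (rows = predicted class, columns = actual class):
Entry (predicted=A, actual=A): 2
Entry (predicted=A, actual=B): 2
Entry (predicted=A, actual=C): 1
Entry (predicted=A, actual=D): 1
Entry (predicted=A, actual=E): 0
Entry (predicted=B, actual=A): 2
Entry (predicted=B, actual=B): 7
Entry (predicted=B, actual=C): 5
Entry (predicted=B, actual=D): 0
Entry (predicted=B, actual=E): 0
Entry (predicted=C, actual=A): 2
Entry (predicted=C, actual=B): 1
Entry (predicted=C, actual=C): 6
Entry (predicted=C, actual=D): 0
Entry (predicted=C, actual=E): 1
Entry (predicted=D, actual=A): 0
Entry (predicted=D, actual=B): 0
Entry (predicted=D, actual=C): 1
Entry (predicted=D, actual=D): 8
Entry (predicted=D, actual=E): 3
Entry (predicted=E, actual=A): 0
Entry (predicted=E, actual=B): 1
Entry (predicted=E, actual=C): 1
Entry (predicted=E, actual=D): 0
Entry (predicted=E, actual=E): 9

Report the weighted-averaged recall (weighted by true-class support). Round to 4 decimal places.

0.6038

Per-class recall (TP/(TP+FN)):
  A: TP=2, FN=2+2+0+0=4 → 2/6 = 0.33333
  B: TP=7, FN=2+1+0+1=4 → 7/11 = 0.63636
  C: TP=6, FN=1+5+1+1=8 → 6/14 = 0.42857
  D: TP=8, FN=1+0+0+0=1 → 8/9 = 0.88889
  E: TP=9, FN=0+0+1+3=4 → 9/13 = 0.69231
Weighted-recall = Σ (supportᵢ/N)·recallᵢ with N=53: (6/53)·0.33333 + (11/53)·0.63636 + (14/53)·0.42857 + (9/53)·0.88889 + (13/53)·0.69231 = 0.6038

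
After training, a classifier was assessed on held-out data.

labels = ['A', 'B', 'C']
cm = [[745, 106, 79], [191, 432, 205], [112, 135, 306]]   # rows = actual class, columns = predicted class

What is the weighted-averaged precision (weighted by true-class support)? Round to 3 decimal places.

0.640

Per-class precision (TP/(TP+FP)):
  A: TP=745, FP=191+112=303 → 745/1048 = 0.7109
  B: TP=432, FP=106+135=241 → 432/673 = 0.6419
  C: TP=306, FP=79+205=284 → 306/590 = 0.5186
Weighted-precision = Σ (supportᵢ/N)·precisionᵢ with N=2311: (930/2311)·0.7109 + (828/2311)·0.6419 + (553/2311)·0.5186 = 0.640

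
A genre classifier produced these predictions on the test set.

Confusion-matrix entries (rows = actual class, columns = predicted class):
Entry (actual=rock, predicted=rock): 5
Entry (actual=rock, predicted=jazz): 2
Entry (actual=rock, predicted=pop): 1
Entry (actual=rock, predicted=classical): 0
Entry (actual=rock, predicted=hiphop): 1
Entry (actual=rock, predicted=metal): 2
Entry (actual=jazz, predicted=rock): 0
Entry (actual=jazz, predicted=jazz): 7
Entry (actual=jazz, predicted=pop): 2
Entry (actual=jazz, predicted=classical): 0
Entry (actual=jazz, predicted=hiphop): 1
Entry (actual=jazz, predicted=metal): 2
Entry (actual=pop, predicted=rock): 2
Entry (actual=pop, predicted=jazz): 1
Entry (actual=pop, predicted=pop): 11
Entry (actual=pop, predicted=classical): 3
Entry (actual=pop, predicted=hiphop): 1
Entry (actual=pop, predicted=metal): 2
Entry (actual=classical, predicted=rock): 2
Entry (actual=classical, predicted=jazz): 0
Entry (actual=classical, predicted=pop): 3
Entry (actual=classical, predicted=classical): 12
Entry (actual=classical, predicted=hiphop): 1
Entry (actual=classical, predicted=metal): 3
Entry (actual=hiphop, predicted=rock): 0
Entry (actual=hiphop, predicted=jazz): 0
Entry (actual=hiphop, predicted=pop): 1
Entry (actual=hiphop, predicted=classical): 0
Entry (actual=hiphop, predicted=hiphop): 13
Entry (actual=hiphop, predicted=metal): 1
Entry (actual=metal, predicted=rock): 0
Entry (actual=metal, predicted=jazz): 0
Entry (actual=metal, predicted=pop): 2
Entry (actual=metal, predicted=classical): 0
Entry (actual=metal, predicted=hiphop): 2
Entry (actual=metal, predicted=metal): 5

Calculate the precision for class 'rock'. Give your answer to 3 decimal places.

0.556

Take TP from the diagonal, FP from the rest of the 'rock' prediction marginal, FN from the rest of the 'rock' actual marginal.
precision = TP/(TP+FP).
rock: TP=5, FP=0+2+2+0+0=4 → 5/9 = 0.5556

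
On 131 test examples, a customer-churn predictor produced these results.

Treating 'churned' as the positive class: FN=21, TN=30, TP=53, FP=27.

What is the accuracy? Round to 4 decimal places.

Accuracy = (TP+TN)/N = (53+30)/131 = 0.6336

0.6336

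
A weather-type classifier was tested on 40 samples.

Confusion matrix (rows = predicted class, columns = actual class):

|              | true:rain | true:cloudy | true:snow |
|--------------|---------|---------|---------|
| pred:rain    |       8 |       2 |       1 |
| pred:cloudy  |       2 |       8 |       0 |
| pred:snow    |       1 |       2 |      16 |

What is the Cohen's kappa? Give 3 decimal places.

0.691

Observed agreement pₒ = trace/N = 32/40 = 0.8000
Expected agreement pₑ = Σ (rowᵢ·colᵢ)/N² = (11·11 + 12·10 + 17·19)/40² = 0.3525
κ = (pₒ − pₑ)/(1 − pₑ) = (0.8000 − 0.3525)/(1 − 0.3525) = 0.691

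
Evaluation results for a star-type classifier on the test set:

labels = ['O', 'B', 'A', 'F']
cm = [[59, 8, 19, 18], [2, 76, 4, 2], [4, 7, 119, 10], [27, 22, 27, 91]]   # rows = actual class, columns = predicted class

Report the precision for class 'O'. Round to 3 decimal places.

0.641

precision = TP/(TP+FP).
O: TP=59, FP=2+4+27=33 → 59/92 = 0.6413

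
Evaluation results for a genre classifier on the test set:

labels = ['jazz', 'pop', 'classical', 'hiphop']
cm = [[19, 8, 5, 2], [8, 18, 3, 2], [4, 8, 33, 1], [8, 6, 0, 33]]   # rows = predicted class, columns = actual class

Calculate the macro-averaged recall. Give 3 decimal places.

0.653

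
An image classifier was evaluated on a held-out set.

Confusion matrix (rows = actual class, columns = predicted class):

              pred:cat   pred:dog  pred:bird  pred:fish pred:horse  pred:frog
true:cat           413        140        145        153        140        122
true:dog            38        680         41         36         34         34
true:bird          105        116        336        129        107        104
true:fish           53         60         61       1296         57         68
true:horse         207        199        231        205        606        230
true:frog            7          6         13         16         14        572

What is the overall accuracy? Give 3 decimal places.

Accuracy = trace / total = (413+680+336+1296+606+572=3903) / 6774 = 3903/6774 = 0.576

0.576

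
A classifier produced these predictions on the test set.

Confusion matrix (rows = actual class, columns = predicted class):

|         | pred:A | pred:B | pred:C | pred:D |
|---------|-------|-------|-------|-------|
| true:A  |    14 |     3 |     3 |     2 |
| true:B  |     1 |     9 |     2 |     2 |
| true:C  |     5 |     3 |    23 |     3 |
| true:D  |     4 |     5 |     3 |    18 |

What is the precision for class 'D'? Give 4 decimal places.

Treat 'D' as positive and all other classes as negative.
precision = TP/(TP+FP).
D: TP=18, FP=2+2+3=7 → 18/25 = 0.72000

0.7200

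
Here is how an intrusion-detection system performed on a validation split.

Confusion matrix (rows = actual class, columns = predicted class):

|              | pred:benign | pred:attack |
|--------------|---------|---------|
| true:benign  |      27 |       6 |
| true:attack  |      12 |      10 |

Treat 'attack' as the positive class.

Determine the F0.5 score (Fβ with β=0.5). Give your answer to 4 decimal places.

Fβ = (1+β²)·TP / ((1+β²)·TP + β²·FN + FP), with β²=1/4
= 1.25·10 / (1.25·10 + 0.25·12 + 6) = 0.5814

0.5814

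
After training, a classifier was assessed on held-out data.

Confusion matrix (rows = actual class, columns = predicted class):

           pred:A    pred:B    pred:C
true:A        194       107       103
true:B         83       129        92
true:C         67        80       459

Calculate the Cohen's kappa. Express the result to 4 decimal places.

0.3617

Observed agreement pₒ = trace/N = 782/1314 = 0.59513
Expected agreement pₑ = Σ (rowᵢ·colᵢ)/N² = (404·344 + 304·316 + 606·654)/1314² = 0.36567
κ = (pₒ − pₑ)/(1 − pₑ) = (0.59513 − 0.36567)/(1 − 0.36567) = 0.3617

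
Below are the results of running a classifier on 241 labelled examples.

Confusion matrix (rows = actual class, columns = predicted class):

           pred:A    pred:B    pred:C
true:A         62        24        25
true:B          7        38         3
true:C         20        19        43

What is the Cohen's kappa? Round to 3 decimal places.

0.386

Observed agreement pₒ = trace/N = 143/241 = 0.5934
Expected agreement pₑ = Σ (rowᵢ·colᵢ)/N² = (111·89 + 48·81 + 82·71)/241² = 0.3373
κ = (pₒ − pₑ)/(1 − pₑ) = (0.5934 − 0.3373)/(1 − 0.3373) = 0.386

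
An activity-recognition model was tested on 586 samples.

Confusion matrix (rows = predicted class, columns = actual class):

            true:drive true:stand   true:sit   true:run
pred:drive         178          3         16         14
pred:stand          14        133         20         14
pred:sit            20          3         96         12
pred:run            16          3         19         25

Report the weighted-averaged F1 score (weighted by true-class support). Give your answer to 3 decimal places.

0.734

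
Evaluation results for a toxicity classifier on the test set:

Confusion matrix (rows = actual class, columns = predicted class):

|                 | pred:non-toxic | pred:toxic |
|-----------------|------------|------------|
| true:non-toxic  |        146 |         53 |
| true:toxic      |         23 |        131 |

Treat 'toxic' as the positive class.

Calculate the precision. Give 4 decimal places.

0.7120

Precision = TP/(TP+FP) = 131/(131+53) = 131/184 = 0.7120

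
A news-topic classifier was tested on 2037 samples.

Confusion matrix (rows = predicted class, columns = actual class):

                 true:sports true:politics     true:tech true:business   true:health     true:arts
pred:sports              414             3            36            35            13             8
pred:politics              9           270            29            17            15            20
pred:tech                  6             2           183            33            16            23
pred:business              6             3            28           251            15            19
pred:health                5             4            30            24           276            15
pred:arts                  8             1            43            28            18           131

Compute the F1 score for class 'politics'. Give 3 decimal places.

0.840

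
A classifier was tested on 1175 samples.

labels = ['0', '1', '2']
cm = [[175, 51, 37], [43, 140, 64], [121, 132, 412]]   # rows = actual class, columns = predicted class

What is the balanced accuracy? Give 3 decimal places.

0.617

Balanced accuracy = mean of per-class recall.
  0: recall = 175/263 = 0.6654
  1: recall = 140/247 = 0.5668
  2: recall = 412/665 = 0.6195
Mean = (0.6654 + 0.5668 + 0.6195) / 3 = 0.617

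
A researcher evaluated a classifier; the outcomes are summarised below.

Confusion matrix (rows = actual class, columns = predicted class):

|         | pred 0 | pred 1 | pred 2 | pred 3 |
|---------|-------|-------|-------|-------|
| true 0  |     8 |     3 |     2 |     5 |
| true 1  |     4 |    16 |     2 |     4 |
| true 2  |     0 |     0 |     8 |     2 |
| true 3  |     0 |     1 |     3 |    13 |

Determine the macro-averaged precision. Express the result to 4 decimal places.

0.6354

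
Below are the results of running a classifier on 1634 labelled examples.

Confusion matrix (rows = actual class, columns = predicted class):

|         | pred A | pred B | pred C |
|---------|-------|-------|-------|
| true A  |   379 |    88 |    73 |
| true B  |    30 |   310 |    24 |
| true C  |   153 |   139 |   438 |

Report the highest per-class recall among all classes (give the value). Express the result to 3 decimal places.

0.852

Per-class recall (TP/(TP+FN)):
  A: TP=379, FN=88+73=161 → 379/540 = 0.7019
  B: TP=310, FN=30+24=54 → 310/364 = 0.8516
  C: TP=438, FN=153+139=292 → 438/730 = 0.6000
Highest is class 'B' with recall = 0.852.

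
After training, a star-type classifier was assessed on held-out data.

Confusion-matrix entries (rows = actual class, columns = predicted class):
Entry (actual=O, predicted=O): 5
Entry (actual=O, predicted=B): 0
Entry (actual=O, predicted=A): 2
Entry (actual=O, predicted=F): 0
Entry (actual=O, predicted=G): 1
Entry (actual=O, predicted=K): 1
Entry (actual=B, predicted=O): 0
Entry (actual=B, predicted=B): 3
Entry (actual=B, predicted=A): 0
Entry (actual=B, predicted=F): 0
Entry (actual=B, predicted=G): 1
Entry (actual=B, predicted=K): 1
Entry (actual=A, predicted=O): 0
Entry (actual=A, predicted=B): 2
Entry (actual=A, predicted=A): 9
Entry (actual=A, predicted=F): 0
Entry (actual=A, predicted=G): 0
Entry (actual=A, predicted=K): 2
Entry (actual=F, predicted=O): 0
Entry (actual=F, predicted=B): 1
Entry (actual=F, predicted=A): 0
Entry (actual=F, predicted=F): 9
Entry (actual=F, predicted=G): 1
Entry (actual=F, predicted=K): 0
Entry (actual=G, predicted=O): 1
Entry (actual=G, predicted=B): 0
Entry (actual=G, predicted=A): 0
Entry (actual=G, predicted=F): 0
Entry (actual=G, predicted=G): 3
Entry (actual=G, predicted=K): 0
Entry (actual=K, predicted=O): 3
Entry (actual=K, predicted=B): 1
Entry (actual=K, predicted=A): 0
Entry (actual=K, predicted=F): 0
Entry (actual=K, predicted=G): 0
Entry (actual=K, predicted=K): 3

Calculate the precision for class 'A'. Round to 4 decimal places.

0.8182

Take TP from the diagonal, FP from the rest of the 'A' prediction marginal, FN from the rest of the 'A' actual marginal.
precision = TP/(TP+FP).
A: TP=9, FP=2+0+0+0+0=2 → 9/11 = 0.81818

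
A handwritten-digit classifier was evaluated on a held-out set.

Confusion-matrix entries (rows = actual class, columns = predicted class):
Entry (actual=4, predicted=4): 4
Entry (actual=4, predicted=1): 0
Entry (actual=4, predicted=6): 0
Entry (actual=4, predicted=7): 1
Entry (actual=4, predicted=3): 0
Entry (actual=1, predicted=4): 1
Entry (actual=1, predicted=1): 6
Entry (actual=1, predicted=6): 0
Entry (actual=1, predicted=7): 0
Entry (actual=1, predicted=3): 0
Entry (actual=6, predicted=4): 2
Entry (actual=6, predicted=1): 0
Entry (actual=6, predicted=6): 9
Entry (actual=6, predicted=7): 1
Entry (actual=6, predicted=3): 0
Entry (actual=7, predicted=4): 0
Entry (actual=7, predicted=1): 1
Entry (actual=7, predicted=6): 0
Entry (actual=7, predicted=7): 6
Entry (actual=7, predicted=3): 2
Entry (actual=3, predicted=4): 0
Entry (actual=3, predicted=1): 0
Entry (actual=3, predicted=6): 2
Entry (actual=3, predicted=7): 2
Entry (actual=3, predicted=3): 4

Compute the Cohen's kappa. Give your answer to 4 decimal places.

0.6292

Observed agreement pₒ = trace/N = 29/41 = 0.70732
Expected agreement pₑ = Σ (rowᵢ·colᵢ)/N² = (5·7 + 7·7 + 12·11 + 9·10 + 8·6)/41² = 0.21059
κ = (pₒ − pₑ)/(1 − pₑ) = (0.70732 − 0.21059)/(1 − 0.21059) = 0.6292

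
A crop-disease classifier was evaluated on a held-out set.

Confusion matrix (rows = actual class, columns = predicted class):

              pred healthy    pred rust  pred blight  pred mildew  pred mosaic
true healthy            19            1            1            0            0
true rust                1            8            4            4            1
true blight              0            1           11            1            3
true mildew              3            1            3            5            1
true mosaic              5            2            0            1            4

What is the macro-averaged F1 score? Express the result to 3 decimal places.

Per-class F1 score (2·TP/(2·TP+FP+FN)):
  healthy: TP=19, FP=1+0+3+5=9, FN=1+1+0+0=2 → 38/49 = 0.7755
  rust: TP=8, FP=1+1+1+2=5, FN=1+4+4+1=10 → 16/31 = 0.5161
  blight: TP=11, FP=1+4+3+0=8, FN=0+1+1+3=5 → 22/35 = 0.6286
  mildew: TP=5, FP=0+4+1+1=6, FN=3+1+3+1=8 → 10/24 = 0.4167
  mosaic: TP=4, FP=0+1+3+1=5, FN=5+2+0+1=8 → 8/21 = 0.3810
Macro-F1 score = mean = (0.7755 + 0.5161 + 0.6286 + 0.4167 + 0.3810) / 5 = 0.544

0.544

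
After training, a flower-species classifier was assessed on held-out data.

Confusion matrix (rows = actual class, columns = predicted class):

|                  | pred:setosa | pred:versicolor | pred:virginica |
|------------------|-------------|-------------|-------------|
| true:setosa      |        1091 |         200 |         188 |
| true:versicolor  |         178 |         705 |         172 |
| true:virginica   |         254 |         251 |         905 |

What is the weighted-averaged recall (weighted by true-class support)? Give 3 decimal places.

Per-class recall (TP/(TP+FN)):
  setosa: TP=1091, FN=200+188=388 → 1091/1479 = 0.7377
  versicolor: TP=705, FN=178+172=350 → 705/1055 = 0.6682
  virginica: TP=905, FN=254+251=505 → 905/1410 = 0.6418
Weighted-recall = Σ (supportᵢ/N)·recallᵢ with N=3944: (1479/3944)·0.7377 + (1055/3944)·0.6682 + (1410/3944)·0.6418 = 0.685

0.685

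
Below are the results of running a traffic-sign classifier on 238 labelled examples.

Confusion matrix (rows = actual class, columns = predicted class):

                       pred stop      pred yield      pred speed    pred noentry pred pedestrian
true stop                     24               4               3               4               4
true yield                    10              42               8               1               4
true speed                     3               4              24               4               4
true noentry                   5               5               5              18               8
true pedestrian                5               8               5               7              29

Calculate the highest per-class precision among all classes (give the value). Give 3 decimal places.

Per-class precision (TP/(TP+FP)):
  stop: TP=24, FP=10+3+5+5=23 → 24/47 = 0.5106
  yield: TP=42, FP=4+4+5+8=21 → 42/63 = 0.6667
  speed: TP=24, FP=3+8+5+5=21 → 24/45 = 0.5333
  noentry: TP=18, FP=4+1+4+7=16 → 18/34 = 0.5294
  pedestrian: TP=29, FP=4+4+4+8=20 → 29/49 = 0.5918
Highest is class 'yield' with precision = 0.667.

0.667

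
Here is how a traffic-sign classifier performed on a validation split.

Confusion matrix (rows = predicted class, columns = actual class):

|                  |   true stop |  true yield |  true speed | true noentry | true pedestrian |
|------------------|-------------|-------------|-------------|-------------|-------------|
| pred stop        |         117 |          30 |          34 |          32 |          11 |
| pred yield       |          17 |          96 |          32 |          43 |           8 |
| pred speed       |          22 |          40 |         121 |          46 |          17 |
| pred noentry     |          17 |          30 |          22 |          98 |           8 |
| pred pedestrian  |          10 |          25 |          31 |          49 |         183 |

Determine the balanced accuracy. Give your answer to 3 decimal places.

Balanced accuracy = mean of per-class recall.
  stop: recall = 117/183 = 0.6393
  yield: recall = 96/221 = 0.4344
  speed: recall = 121/240 = 0.5042
  noentry: recall = 98/268 = 0.3657
  pedestrian: recall = 183/227 = 0.8062
Mean = (0.6393 + 0.4344 + 0.5042 + 0.3657 + 0.8062) / 5 = 0.550

0.550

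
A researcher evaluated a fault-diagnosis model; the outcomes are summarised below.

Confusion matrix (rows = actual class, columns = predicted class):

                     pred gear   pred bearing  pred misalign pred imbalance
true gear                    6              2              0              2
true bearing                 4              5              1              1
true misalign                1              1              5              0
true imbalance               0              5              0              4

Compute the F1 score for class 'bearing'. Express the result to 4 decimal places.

0.4167

Take TP from the diagonal, FP from the rest of the 'bearing' prediction marginal, FN from the rest of the 'bearing' actual marginal.
F1 score = 2·TP/(2·TP+FP+FN).
bearing: TP=5, FP=2+1+5=8, FN=4+1+1=6 → 10/24 = 0.41667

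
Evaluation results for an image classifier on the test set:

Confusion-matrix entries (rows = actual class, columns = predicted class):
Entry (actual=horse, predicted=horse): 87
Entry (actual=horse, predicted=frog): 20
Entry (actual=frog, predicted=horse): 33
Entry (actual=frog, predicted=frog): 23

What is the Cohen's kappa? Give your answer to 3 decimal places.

0.237

Observed agreement pₒ = trace/N = 110/163 = 0.6748
Expected agreement pₑ = Σ (rowᵢ·colᵢ)/N² = (107·120 + 56·43)/163² = 0.5739
κ = (pₒ − pₑ)/(1 − pₑ) = (0.6748 − 0.5739)/(1 − 0.5739) = 0.237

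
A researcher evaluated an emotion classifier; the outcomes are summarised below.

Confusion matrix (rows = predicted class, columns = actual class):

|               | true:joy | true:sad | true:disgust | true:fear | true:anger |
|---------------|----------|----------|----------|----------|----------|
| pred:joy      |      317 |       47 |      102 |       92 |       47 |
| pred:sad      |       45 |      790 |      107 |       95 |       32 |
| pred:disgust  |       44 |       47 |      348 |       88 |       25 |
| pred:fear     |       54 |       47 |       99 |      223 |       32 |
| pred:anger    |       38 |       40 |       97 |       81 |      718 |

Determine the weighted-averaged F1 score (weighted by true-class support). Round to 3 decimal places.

0.646

Per-class F1 score (2·TP/(2·TP+FP+FN)):
  joy: TP=317, FP=47+102+92+47=288, FN=45+44+54+38=181 → 634/1103 = 0.5748
  sad: TP=790, FP=45+107+95+32=279, FN=47+47+47+40=181 → 1580/2040 = 0.7745
  disgust: TP=348, FP=44+47+88+25=204, FN=102+107+99+97=405 → 696/1305 = 0.5333
  fear: TP=223, FP=54+47+99+32=232, FN=92+95+88+81=356 → 446/1034 = 0.4313
  anger: TP=718, FP=38+40+97+81=256, FN=47+32+25+32=136 → 1436/1828 = 0.7856
Weighted-F1 score = Σ (supportᵢ/N)·F1 scoreᵢ with N=3655: (498/3655)·0.5748 + (971/3655)·0.7745 + (753/3655)·0.5333 + (579/3655)·0.4313 + (854/3655)·0.7856 = 0.646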